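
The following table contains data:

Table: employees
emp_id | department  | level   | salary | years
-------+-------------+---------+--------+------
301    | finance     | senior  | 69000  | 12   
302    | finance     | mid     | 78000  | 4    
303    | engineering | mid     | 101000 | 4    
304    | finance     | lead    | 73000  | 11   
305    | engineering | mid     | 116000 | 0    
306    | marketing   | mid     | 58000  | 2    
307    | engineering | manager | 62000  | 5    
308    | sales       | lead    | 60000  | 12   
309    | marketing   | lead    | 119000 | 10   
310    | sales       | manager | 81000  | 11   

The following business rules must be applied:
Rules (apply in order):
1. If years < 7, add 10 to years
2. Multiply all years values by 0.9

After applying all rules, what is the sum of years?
108.9

Step 1: Apply Rule 1 - Add 10 to records with years < 7
  - 5 records affected: 15 + (5 × 10) = 65
  - Unaffected records: 56
  - Sum after Rule 1: 121
Step 2: Apply Rule 2 - Multiply all by 0.9
  - 121 × 0.9 = 108.9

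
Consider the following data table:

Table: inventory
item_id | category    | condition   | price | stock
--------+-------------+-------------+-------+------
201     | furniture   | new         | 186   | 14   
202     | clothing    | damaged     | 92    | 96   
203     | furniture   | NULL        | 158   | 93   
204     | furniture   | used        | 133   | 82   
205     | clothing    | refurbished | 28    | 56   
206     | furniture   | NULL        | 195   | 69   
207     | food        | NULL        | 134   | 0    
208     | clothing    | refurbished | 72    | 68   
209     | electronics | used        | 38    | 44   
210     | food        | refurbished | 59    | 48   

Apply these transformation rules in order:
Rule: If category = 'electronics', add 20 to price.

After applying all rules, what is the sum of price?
1115

Step 1: Count records where category = 'electronics': 1
Step 2: Total bonus added: 1 × 20 = 20
Step 3: Original sum of price: 1095
Step 4: Final sum = 1095 + 20 = 1115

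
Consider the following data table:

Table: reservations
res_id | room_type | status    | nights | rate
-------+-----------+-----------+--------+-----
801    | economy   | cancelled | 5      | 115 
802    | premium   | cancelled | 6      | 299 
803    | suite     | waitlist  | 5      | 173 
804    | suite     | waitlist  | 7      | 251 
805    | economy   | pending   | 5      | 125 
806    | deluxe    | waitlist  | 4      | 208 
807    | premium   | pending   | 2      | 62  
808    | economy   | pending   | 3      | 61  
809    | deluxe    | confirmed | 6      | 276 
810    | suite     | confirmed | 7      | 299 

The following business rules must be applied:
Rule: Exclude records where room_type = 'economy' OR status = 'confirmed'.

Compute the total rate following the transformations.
993

Step 1: Find records where room_type = 'economy' OR status = 'confirmed'
Step 2: 5 records match, summing to 876
Step 3: Original sum: 1869
Step 4: Remaining sum = 1869 - 876 = 993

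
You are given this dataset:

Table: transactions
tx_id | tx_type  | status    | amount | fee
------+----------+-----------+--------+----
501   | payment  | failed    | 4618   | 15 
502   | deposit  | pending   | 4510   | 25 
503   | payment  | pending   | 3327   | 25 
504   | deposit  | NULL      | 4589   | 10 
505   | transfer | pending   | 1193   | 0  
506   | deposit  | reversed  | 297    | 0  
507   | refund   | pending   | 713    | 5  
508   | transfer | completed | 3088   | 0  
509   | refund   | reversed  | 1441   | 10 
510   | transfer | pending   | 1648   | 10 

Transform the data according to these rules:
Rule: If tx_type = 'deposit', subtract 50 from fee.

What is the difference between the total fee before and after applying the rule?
150

Step 1: Original sum of fee = 100
Step 2: 3 records have tx_type = 'deposit'
Step 3: Each affected record changes by -50
Step 4: Total change = 3 × -50 = -150
Step 5: New sum = 100 + -150 = -50
Step 6: Difference = |-50 - 100| = 150
        (Sum decreased by 150)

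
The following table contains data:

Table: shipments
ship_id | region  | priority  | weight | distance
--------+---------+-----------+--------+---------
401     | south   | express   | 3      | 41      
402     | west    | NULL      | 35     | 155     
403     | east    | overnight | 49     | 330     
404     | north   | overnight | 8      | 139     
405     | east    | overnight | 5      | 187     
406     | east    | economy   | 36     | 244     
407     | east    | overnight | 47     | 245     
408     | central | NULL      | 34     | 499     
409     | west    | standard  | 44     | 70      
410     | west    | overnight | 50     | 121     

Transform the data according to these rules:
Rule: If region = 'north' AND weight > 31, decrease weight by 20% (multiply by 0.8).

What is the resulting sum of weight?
311

Step 1: Find records where region = 'north' AND weight > 31
Step 2: 0 records match, summing to 0
Step 3: After multiplier: 0 × 0.8 = 0.0
Step 4: Unaffected records sum: 311
Step 5: Final sum = 0.0 + 311 = 311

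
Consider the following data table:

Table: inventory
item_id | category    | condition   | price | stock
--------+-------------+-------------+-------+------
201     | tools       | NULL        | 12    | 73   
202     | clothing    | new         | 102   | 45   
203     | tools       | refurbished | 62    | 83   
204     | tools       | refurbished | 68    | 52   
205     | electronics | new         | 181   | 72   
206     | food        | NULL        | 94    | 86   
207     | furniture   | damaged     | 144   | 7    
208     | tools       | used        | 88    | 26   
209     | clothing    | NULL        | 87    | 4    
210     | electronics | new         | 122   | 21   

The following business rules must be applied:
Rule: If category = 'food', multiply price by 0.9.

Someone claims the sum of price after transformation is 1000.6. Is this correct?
No, the correct result is 950.6.

Step 1: Calculate the correct sum after transformation
Step 2: Apply multiplier 0.9 to records where category = 'food'
Step 3: Correct result = 950.6
Step 4: Claimed result = 1000.6
Step 5: 950.6 ≠ 1000.6
Conclusion: The claimed result is incorrect. The correct answer is 950.6.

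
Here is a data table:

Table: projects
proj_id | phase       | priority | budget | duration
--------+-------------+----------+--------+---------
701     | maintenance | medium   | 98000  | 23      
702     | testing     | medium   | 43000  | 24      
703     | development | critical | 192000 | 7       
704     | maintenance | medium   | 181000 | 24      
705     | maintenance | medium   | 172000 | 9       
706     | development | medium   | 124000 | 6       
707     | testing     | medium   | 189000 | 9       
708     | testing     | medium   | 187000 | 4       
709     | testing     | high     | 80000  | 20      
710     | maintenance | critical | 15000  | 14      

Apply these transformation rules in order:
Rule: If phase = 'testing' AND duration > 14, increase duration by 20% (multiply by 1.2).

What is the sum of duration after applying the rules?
148.8

Step 1: Find records where phase = 'testing' AND duration > 14
Step 2: 2 records match, summing to 44
Step 3: After multiplier: 44 × 1.2 = 52.8
Step 4: Unaffected records sum: 96
Step 5: Final sum = 52.8 + 96 = 148.8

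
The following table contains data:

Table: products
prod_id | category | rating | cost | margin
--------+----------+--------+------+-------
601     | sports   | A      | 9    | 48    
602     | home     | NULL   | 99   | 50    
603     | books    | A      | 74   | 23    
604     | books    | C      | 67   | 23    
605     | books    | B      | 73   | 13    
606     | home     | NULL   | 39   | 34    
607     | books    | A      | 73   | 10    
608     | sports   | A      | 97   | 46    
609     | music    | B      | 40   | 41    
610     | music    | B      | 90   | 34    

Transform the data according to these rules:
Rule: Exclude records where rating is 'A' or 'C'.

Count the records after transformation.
5

Step 1: Count records to exclude
  - 4 (A) + 1 (C) = 5 records
Step 2: Total records: 10
Step 3: Remaining = 10 - 5 = 5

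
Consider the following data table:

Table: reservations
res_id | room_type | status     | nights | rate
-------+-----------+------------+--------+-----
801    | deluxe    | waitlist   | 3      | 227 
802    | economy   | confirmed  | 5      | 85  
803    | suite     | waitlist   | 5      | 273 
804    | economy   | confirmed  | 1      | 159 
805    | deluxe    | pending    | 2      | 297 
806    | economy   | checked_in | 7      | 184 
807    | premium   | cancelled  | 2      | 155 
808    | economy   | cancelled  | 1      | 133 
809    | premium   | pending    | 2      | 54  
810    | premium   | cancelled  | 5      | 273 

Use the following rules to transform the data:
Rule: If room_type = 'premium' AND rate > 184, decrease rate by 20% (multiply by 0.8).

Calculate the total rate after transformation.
1785.4

Step 1: Find records where room_type = 'premium' AND rate > 184
Step 2: 1 records match, summing to 273
Step 3: After multiplier: 273 × 0.8 = 218.4
Step 4: Unaffected records sum: 1567
Step 5: Final sum = 218.4 + 1567 = 1785.4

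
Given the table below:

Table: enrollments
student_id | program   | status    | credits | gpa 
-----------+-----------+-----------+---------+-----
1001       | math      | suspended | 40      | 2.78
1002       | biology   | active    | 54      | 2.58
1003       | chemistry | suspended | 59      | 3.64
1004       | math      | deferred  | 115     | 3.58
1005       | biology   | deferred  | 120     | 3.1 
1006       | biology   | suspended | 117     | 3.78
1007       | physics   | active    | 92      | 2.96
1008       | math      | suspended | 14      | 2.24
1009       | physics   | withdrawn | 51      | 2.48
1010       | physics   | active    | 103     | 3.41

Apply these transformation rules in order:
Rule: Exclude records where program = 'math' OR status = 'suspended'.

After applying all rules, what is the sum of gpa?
14.53

Step 1: Find records where program = 'math' OR status = 'suspended'
Step 2: 5 records match, summing to 16.02
Step 3: Original sum: 30.55
Step 4: Remaining sum = 30.55 - 16.02 = 14.53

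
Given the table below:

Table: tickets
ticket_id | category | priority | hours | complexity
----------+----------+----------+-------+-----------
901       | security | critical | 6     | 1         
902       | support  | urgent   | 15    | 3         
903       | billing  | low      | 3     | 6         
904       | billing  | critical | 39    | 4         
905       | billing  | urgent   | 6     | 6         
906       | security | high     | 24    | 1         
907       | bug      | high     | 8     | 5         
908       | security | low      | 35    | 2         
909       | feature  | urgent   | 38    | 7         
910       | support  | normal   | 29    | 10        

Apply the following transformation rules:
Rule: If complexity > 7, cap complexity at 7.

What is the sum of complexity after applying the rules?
42

Step 1: 1 records have complexity > 7
Step 2: These records originally summed to 10
Step 3: After capping: 1 × 7 = 7
Step 4: Unaffected records sum: 35
Step 5: Final sum = 7 + 35 = 42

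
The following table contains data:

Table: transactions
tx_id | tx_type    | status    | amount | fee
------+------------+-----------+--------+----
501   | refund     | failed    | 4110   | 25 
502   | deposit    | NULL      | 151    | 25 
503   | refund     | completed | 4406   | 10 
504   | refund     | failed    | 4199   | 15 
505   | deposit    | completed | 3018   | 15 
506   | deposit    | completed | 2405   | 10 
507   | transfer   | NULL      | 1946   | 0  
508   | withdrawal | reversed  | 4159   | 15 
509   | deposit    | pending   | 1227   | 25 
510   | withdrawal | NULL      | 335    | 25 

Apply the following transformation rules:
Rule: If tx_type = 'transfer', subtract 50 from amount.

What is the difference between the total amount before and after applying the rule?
50

Step 1: Original sum of amount = 25956
Step 2: 1 records have tx_type = 'transfer'
Step 3: Each affected record changes by -50
Step 4: Total change = 1 × -50 = -50
Step 5: New sum = 25956 + -50 = 25906
Step 6: Difference = |25906 - 25956| = 50
        (Sum decreased by 50)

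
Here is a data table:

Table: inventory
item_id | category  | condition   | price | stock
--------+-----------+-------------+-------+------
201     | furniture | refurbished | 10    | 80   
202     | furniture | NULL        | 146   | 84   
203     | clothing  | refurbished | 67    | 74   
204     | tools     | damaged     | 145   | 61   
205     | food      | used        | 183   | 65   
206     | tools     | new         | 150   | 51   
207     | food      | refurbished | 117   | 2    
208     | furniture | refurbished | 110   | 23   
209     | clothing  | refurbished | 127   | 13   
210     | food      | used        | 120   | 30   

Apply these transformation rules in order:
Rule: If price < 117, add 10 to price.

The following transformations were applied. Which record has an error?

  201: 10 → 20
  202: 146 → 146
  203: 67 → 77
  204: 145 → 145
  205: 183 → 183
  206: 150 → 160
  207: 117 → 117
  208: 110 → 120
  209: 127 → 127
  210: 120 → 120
Record 206 has an error. The correct transformed value should be 150, not 160.

Step 1: Check each record against the rule
Step 2: Record 206 has price = 150
Step 3: Since 150 >= 117, the bonus should not have been applied
Step 4: Correct value = 150, but claimed value = 160
Conclusion: Record 206 has the error.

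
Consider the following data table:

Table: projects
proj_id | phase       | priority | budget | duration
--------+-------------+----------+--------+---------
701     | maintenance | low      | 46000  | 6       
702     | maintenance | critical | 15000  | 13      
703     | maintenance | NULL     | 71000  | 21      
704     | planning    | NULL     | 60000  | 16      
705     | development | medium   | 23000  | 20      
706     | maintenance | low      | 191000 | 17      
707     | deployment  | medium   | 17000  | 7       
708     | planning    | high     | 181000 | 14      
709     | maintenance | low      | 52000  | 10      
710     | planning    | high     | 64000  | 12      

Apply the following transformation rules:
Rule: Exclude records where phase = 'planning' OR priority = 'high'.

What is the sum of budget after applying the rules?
415000

Step 1: Find records where phase = 'planning' OR priority = 'high'
Step 2: 3 records match, summing to 305000
Step 3: Original sum: 720000
Step 4: Remaining sum = 720000 - 305000 = 415000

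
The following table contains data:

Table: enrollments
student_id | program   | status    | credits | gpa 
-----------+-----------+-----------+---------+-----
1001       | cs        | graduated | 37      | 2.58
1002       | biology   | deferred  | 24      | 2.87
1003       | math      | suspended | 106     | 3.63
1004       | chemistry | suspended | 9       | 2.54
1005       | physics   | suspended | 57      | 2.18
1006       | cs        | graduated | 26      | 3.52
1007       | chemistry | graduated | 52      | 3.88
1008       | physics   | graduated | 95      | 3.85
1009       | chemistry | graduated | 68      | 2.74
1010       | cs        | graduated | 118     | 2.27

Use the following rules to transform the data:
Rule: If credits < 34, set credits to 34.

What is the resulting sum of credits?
635

Step 1: 3 records have credits < 34
Step 2: These records originally summed to 59
Step 3: After setting to minimum: 3 × 34 = 102
Step 4: Unaffected records sum: 533
Step 5: Final sum = 102 + 533 = 635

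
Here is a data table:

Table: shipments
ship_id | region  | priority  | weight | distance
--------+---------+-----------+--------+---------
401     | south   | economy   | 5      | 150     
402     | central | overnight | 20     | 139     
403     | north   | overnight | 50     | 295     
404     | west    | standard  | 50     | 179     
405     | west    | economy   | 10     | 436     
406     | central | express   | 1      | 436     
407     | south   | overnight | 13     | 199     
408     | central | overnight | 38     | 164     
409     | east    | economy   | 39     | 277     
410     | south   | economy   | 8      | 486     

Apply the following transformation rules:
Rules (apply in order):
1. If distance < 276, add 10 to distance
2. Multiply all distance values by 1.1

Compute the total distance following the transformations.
3092.1

Step 1: Apply Rule 1 - Add 10 to records with distance < 276
  - 5 records affected: 831 + (5 × 10) = 881
  - Unaffected records: 1930
  - Sum after Rule 1: 2811
Step 2: Apply Rule 2 - Multiply all by 1.1
  - 2811 × 1.1 = 3092.1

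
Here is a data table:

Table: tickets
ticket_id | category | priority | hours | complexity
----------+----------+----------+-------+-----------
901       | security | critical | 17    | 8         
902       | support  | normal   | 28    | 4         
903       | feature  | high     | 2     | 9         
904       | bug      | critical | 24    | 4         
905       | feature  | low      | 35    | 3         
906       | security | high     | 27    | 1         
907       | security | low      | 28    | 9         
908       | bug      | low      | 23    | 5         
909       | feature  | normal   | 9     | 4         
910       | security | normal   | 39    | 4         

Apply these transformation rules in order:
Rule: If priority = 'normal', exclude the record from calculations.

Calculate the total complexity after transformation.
39

Step 1: Identify records where priority = 'normal'
Step 2: The excluded records sum to 12
Step 3: Original total complexity = 51
Step 4: Remaining total = 51 - 12 = 39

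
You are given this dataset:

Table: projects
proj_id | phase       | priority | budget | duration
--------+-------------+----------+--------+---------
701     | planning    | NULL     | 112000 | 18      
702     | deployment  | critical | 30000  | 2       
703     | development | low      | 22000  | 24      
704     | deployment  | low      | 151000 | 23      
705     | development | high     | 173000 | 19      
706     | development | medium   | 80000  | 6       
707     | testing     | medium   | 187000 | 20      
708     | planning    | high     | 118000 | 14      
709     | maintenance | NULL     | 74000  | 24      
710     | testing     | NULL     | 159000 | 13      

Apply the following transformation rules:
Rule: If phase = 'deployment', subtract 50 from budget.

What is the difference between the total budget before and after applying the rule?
100

Step 1: Original sum of budget = 1106000
Step 2: 2 records have phase = 'deployment'
Step 3: Each affected record changes by -50
Step 4: Total change = 2 × -50 = -100
Step 5: New sum = 1106000 + -100 = 1105900
Step 6: Difference = |1105900 - 1106000| = 100
        (Sum decreased by 100)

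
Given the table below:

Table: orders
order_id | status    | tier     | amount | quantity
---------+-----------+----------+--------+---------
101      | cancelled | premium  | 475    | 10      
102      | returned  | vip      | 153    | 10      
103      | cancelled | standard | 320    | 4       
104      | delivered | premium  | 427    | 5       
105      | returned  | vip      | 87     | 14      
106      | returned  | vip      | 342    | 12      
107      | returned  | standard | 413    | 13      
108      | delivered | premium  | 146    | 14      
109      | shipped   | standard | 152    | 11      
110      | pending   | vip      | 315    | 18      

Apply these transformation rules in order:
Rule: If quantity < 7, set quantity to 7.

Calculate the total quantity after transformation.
116

Step 1: 2 records have quantity < 7
Step 2: These records originally summed to 9
Step 3: After setting to minimum: 2 × 7 = 14
Step 4: Unaffected records sum: 102
Step 5: Final sum = 14 + 102 = 116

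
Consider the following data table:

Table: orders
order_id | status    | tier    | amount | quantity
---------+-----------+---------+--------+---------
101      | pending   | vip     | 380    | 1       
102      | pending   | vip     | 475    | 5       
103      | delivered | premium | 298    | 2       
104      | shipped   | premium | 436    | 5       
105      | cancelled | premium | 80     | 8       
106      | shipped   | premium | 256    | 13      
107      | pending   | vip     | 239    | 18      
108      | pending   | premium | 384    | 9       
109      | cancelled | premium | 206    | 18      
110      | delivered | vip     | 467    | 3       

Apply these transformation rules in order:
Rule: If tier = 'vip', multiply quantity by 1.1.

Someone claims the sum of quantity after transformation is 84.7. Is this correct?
Yes, the result is correct.

Step 1: Calculate the correct sum after transformation
Step 2: Apply multiplier 1.1 to records where tier = 'vip'
Step 3: Correct result = 84.7
Step 4: Claimed result = 84.7
Step 5: 84.7 = 84.7 ✓
Conclusion: The claimed result is correct.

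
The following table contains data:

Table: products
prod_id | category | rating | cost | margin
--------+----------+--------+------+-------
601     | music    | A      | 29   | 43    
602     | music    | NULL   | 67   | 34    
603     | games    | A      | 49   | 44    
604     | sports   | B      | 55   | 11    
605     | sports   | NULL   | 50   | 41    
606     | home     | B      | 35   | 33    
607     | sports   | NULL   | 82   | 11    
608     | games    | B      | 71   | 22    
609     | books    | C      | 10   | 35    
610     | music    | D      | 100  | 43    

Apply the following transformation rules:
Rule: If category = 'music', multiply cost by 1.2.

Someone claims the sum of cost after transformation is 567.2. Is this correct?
No, the correct result is 587.2.

Step 1: Calculate the correct sum after transformation
Step 2: Apply multiplier 1.2 to records where category = 'music'
Step 3: Correct result = 587.2
Step 4: Claimed result = 567.2
Step 5: 587.2 ≠ 567.2
Conclusion: The claimed result is incorrect. The correct answer is 587.2.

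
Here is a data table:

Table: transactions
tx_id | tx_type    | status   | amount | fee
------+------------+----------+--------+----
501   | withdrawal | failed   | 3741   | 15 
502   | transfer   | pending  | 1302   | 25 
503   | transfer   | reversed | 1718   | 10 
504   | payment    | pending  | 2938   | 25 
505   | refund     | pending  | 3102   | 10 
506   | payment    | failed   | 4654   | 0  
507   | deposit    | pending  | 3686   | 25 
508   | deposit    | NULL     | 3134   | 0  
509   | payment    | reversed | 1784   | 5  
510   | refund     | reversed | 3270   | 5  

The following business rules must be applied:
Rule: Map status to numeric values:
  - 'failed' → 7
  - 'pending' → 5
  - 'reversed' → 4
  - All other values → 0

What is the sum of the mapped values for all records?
46

Step 1: Apply mapping to each record
Step 2: Count by status:
  'failed': 2 records × 7 = 14
  'pending': 4 records × 5 = 20
  'reversed': 3 records × 4 = 12
Step 3: Sum all mapped values = 46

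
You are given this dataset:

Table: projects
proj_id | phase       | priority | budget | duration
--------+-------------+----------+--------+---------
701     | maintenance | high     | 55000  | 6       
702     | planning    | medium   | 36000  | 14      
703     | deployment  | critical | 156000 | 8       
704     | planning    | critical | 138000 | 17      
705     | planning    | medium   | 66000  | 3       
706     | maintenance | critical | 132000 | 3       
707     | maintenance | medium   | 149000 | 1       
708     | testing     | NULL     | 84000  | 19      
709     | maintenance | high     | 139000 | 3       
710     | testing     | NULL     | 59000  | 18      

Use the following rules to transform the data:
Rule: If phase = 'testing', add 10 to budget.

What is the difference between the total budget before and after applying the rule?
20

Step 1: Original sum of budget = 1014000
Step 2: 2 records have phase = 'testing'
Step 3: Each affected record changes by 10
Step 4: Total change = 2 × 10 = 20
Step 5: New sum = 1014000 + 20 = 1014020
Step 6: Difference = |1014020 - 1014000| = 20
        (Sum increased by 20)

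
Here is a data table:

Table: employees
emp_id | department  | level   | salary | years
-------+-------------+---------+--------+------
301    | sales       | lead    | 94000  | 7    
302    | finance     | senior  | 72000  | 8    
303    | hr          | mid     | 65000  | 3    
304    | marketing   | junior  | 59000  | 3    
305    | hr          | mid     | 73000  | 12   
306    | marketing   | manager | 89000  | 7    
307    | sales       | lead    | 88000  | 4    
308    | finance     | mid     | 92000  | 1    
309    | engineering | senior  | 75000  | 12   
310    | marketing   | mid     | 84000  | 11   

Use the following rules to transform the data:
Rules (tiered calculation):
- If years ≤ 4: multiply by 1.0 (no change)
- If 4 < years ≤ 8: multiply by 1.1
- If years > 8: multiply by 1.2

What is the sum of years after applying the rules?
77.2

Step 1: Tier 1 (years ≤ 4): 4 records, sum = 11 × 1.0 = 11.0
Step 2: Tier 2 (4 < years ≤ 8): 3 records, sum = 22 × 1.1 = 24.2
Step 3: Tier 3 (years > 8): 3 records, sum = 35 × 1.2 = 42.0
Step 4: Final sum = 11.0 + 24.2 + 42.0 = 77.2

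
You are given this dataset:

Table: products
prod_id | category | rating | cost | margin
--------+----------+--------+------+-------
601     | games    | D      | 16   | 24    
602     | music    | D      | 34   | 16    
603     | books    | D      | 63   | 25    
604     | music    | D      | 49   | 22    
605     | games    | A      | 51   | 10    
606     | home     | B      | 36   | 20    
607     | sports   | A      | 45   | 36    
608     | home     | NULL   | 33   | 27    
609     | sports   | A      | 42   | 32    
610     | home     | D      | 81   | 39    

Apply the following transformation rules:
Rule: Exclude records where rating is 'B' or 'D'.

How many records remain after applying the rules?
4

Step 1: Count records to exclude
  - 1 (B) + 5 (D) = 6 records
Step 2: Total records: 10
Step 3: Remaining = 10 - 6 = 4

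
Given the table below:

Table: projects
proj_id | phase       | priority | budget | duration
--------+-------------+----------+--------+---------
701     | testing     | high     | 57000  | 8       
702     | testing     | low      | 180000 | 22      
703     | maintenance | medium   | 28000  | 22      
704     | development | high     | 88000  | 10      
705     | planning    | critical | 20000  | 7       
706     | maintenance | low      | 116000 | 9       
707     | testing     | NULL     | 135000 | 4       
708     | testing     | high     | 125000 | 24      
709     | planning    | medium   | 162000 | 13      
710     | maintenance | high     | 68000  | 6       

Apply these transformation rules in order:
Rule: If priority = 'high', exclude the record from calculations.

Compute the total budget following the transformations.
641000

Step 1: Identify records where priority = 'high'
Step 2: The excluded records sum to 338000
Step 3: Original total budget = 979000
Step 4: Remaining total = 979000 - 338000 = 641000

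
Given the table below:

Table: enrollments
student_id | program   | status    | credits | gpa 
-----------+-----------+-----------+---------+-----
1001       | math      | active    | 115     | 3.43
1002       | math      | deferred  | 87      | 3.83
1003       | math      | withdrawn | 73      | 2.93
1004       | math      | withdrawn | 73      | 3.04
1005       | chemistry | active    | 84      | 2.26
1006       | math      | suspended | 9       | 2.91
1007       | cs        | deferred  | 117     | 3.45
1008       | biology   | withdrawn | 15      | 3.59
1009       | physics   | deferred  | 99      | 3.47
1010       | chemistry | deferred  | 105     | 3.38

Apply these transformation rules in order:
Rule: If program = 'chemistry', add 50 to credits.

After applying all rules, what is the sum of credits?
877

Step 1: Count records where program = 'chemistry': 2
Step 2: Total bonus added: 2 × 50 = 100
Step 3: Original sum of credits: 777
Step 4: Final sum = 777 + 100 = 877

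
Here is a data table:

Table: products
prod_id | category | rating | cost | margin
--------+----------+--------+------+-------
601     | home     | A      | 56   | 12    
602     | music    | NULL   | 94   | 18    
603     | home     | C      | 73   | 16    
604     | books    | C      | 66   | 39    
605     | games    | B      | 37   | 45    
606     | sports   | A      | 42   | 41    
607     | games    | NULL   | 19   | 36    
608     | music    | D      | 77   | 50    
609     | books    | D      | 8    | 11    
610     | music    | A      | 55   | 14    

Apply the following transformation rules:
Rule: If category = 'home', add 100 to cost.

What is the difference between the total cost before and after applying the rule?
200

Step 1: Original sum of cost = 527
Step 2: 2 records have category = 'home'
Step 3: Each affected record changes by 100
Step 4: Total change = 2 × 100 = 200
Step 5: New sum = 527 + 200 = 727
Step 6: Difference = |727 - 527| = 200
        (Sum increased by 200)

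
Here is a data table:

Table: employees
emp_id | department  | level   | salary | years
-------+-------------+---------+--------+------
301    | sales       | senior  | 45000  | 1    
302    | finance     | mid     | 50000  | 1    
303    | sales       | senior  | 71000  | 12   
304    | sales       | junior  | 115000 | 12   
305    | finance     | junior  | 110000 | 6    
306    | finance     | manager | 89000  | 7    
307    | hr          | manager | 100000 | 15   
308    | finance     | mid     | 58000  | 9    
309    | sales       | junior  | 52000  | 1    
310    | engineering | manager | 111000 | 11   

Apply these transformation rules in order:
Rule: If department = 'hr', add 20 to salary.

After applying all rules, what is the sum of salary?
801020

Step 1: Count records where department = 'hr': 1
Step 2: Total bonus added: 1 × 20 = 20
Step 3: Original sum of salary: 801000
Step 4: Final sum = 801000 + 20 = 801020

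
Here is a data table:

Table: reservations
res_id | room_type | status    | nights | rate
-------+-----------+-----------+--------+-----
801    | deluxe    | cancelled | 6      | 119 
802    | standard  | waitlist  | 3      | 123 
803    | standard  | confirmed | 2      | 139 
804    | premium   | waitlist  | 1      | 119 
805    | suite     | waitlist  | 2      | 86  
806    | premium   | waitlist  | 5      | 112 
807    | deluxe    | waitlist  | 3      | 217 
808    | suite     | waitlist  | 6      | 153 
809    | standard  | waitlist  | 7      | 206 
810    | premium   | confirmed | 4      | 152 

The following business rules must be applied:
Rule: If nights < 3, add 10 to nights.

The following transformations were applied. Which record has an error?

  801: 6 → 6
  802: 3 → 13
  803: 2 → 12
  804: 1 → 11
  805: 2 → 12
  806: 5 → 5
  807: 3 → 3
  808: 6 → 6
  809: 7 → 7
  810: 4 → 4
Record 802 has an error. The correct transformed value should be 3, not 13.

Step 1: Check each record against the rule
Step 2: Record 802 has nights = 3
Step 3: Since 3 >= 3, the bonus should not have been applied
Step 4: Correct value = 3, but claimed value = 13
Conclusion: Record 802 has the error.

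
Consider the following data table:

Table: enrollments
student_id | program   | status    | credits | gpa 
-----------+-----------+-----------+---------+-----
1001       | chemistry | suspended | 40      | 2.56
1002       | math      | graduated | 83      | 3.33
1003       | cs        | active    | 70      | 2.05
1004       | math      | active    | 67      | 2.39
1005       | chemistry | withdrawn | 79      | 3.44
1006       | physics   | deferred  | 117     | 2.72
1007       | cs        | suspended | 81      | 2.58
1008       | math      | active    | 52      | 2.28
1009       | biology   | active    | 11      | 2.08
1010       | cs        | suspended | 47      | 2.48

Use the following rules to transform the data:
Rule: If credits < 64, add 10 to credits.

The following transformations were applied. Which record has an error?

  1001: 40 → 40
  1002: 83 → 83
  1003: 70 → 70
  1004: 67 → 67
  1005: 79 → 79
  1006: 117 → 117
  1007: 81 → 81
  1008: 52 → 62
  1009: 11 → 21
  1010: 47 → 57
Record 1001 has an error. The correct transformed value should be 50, not 40.

Step 1: Check each record against the rule
Step 2: Record 1001 has credits = 40
Step 3: Since 40 < 64, the bonus should have been applied
Step 4: Correct value = 50, but claimed value = 40
Conclusion: Record 1001 has the error.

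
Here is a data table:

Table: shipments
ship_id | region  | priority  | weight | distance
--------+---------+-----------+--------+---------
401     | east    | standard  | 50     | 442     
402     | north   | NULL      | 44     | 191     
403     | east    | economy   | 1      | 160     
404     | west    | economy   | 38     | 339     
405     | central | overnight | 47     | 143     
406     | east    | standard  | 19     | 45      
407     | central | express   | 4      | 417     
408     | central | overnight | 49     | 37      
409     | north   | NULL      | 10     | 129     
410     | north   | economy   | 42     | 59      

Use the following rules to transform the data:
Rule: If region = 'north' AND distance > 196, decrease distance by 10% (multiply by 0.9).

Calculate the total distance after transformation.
1962

Step 1: Find records where region = 'north' AND distance > 196
Step 2: 0 records match, summing to 0
Step 3: After multiplier: 0 × 0.9 = 0.0
Step 4: Unaffected records sum: 1962
Step 5: Final sum = 0.0 + 1962 = 1962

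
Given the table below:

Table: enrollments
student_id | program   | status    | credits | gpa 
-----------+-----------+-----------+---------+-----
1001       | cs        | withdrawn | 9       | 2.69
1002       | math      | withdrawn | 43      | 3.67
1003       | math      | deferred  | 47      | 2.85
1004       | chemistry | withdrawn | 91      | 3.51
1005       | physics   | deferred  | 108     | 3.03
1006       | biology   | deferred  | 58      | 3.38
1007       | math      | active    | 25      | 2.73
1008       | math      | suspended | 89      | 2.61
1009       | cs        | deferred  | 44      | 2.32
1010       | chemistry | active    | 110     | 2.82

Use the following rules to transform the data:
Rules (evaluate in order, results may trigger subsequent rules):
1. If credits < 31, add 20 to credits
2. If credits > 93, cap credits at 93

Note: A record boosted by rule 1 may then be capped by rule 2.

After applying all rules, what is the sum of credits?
632

Step 1: Apply rule 1 to records with credits < 31
  - 2 records get bonus of 20
  - Of these, 0 records then exceed 93 and get capped
Step 2: Apply rule 2 to records with credits > 93
  - 2 records (original) are capped
Step 3: Calculate final sum = 632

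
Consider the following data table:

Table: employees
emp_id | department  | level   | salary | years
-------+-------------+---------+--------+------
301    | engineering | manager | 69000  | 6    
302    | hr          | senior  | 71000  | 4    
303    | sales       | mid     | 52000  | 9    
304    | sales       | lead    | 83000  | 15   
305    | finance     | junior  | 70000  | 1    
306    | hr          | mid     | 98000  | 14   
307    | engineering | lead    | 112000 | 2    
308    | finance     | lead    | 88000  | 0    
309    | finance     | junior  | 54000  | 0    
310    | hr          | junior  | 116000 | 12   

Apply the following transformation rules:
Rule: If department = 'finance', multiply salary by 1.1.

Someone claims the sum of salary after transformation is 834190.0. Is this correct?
No, the correct result is 834200.0.

Step 1: Calculate the correct sum after transformation
Step 2: Apply multiplier 1.1 to records where department = 'finance'
Step 3: Correct result = 834200.0
Step 4: Claimed result = 834190.0
Step 5: 834200.0 ≠ 834190.0
Conclusion: The claimed result is incorrect. The correct answer is 834200.0.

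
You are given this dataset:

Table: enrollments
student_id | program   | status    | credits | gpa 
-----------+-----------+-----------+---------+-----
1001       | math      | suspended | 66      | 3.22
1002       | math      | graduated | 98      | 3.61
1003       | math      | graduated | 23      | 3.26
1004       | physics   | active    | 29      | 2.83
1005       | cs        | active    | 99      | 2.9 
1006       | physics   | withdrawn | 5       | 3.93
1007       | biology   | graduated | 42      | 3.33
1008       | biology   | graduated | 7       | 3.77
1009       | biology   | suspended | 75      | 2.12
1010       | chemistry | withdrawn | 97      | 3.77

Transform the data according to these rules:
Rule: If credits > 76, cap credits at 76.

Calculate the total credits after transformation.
475

Step 1: 3 records have credits > 76
Step 2: These records originally summed to 294
Step 3: After capping: 3 × 76 = 228
Step 4: Unaffected records sum: 247
Step 5: Final sum = 228 + 247 = 475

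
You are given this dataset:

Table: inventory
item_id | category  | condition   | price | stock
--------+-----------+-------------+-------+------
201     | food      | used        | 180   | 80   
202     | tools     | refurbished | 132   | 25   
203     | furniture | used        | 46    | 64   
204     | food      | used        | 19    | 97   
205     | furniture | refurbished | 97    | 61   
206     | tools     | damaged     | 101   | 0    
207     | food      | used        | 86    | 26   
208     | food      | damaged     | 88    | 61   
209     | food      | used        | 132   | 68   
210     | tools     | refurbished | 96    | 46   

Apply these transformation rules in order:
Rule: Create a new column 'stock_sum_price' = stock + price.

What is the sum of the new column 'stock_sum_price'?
1505

Step 1: For each record, compute stock + price
Example calculations:
  80 + 180 = 260
  25 + 132 = 157
  64 + 46 = 110
  ...
Step 2: Sum all derived values
Step 3: Total = 1505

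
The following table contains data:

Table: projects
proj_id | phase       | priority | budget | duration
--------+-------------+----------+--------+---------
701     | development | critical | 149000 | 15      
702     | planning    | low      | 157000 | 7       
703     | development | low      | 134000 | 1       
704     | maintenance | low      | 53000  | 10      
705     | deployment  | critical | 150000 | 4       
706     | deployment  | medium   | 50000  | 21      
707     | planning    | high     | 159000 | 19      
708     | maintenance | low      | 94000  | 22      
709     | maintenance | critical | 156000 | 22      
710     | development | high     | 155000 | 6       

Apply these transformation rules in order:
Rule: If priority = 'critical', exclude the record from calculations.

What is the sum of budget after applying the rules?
802000

Step 1: Identify records where priority = 'critical'
Step 2: The excluded records sum to 455000
Step 3: Original total budget = 1257000
Step 4: Remaining total = 1257000 - 455000 = 802000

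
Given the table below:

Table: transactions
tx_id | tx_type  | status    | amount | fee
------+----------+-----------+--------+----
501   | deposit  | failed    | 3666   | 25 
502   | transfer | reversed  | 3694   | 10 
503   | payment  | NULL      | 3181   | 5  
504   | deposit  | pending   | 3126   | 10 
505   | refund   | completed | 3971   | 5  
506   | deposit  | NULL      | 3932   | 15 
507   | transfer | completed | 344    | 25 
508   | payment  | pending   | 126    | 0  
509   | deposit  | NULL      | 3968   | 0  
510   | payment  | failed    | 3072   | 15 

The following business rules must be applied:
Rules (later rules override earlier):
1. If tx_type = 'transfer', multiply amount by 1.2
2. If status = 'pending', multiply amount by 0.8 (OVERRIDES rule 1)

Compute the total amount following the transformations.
29237.2

Step 1: Rule 2 takes priority for records with status = 'pending'
  - 2 records: 3252 × 0.8 = 2601.6
Step 2: Rule 1 applies to remaining records with tx_type = 'transfer'
  - 2 records: 4038 × 1.2 = 4845.6
Step 3: Other records unchanged: 21790
Step 4: Final sum = 2601.6 + 4845.6 + 21790 = 29237.2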